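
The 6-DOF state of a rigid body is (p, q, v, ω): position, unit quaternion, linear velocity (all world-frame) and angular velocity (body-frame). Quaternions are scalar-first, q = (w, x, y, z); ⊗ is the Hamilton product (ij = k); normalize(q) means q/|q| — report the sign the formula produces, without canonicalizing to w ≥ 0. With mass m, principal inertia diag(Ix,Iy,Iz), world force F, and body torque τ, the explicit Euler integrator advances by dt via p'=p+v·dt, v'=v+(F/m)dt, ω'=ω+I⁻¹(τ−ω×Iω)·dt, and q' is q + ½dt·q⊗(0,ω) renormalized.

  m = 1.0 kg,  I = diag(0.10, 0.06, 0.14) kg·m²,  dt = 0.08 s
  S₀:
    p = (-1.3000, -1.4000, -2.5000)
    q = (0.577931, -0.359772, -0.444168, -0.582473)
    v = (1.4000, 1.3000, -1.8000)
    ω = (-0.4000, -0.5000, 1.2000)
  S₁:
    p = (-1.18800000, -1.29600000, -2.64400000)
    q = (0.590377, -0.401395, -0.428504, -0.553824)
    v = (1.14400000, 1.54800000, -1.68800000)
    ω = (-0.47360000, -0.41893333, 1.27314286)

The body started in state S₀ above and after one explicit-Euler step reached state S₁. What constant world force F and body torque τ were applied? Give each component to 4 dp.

F = (-3.2000, 3.1000, 1.4000)
τ = (-0.1400, 0.0800, 0.1200)

velocity change Δv = (-0.25600000, 0.24800000, 0.11200000)
m·(v₁−v₀)/dt = (-3.2000, 3.1000, 1.4000)
rate change Δω = (-0.07360000, 0.08106667, 0.07314286)
precession coupling = (-0.0480, 0.0192, -0.0080)
τ = I·(Δω/dt) + ω₀×(Iω₀) = (-0.1400, 0.0800, 0.1200)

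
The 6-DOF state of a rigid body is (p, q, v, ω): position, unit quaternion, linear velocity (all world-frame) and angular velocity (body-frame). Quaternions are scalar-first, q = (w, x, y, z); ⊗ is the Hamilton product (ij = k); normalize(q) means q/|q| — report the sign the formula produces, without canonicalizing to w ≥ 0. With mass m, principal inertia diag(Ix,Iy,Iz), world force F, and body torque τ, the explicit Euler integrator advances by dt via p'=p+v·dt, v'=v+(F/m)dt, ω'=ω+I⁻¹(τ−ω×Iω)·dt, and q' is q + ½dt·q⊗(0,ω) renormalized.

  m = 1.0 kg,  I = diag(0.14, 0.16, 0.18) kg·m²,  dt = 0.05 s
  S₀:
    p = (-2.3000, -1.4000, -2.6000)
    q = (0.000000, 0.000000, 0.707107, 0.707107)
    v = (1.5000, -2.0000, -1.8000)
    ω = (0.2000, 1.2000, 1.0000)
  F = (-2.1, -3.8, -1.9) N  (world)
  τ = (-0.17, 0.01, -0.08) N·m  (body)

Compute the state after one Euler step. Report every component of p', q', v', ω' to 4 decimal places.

linear accel F/m = (-2.1000, -3.8000, -1.9000)
p + v·dt = (-2.2250, -1.5000, -2.6900)
v + (F/m)dt = (1.3950, -2.1900, -1.8950)
ω×(Iω) gyroscopic = (0.0240, -0.0080, 0.0048)
angular accel α = (-1.3857, 0.1125, -0.4711)
ω' = ω + α·dt = (0.1307, 1.2056, 0.9764)
2q̇ = q⊗(0,ω) = (-1.5556354, -0.1414214, 0.1414214, -0.1414214)
q + ½dt·q⊗(0,ω), renormalized = (-0.0389, -0.0035, 0.7101, 0.7030)

p' = (-2.2250, -1.5000, -2.6900)
q' = (-0.0389, -0.0035, 0.7101, 0.7030)
v' = (1.3950, -2.1900, -1.8950)
ω' = (0.1307, 1.2056, 0.9764)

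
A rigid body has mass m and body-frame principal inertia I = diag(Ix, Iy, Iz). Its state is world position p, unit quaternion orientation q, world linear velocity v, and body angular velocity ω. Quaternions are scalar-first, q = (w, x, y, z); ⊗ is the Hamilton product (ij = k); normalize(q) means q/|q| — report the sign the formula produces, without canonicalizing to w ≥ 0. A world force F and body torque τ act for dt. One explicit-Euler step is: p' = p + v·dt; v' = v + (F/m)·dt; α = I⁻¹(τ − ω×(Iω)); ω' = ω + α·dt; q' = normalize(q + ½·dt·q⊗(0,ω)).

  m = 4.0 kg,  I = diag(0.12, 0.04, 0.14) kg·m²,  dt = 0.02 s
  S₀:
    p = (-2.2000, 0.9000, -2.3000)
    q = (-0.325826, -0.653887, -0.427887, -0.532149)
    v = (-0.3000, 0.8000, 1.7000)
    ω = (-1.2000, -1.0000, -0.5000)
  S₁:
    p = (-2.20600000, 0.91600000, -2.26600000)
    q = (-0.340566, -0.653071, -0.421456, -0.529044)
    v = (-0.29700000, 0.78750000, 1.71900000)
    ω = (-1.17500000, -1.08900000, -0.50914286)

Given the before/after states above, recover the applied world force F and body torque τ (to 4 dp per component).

velocity change Δv = (0.00300000, -0.01250000, 0.01900000)
m·(v₁−v₀)/dt = (0.6000, -2.5000, 3.8000)
ω₁ − ω₀ = (0.02500000, -0.08900000, -0.00914286)
I·α + gyro = (0.2000, -0.1900, -0.1600)

F = (0.6000, -2.5000, 3.8000)
τ = (0.2000, -0.1900, -0.1600)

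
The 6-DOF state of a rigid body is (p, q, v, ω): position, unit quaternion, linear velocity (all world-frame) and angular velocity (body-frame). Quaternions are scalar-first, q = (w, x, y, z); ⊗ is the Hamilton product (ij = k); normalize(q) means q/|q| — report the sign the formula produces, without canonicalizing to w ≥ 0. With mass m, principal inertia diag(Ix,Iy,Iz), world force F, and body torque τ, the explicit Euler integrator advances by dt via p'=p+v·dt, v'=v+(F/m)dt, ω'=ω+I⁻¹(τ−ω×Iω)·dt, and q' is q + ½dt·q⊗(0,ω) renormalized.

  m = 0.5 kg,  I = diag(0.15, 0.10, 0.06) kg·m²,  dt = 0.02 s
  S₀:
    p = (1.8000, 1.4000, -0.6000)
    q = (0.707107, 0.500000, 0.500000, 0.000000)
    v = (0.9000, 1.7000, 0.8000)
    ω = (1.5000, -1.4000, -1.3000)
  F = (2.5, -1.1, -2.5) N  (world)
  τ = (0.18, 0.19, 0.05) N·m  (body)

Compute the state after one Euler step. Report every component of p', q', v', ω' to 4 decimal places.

a = (5.0000, -2.2000, -5.0000)
p' = p + v·dt = (1.8180, 1.4340, -0.5840)
new velocity v' = (1.0000, 1.6560, 0.7000)
ω×(Iω) gyroscopic = (-0.0728, -0.1755, 0.1050)
(τ − ω×Iω)/I = (1.6853, 3.6550, -0.9167)
ω' = ω + α·dt = (1.5337, -1.3269, -1.3183)
Hamilton product q⊗(0,ω) = (-0.0500000, 0.4106605, -0.3399498, -2.3692391)
q' = normalize(q + ½dt·q⊗(0,ω)) = (0.7064, 0.5040, 0.4965, -0.0237)

p' = (1.8180, 1.4340, -0.5840)
q' = (0.7064, 0.5040, 0.4965, -0.0237)
v' = (1.0000, 1.6560, 0.7000)
ω' = (1.5337, -1.3269, -1.3183)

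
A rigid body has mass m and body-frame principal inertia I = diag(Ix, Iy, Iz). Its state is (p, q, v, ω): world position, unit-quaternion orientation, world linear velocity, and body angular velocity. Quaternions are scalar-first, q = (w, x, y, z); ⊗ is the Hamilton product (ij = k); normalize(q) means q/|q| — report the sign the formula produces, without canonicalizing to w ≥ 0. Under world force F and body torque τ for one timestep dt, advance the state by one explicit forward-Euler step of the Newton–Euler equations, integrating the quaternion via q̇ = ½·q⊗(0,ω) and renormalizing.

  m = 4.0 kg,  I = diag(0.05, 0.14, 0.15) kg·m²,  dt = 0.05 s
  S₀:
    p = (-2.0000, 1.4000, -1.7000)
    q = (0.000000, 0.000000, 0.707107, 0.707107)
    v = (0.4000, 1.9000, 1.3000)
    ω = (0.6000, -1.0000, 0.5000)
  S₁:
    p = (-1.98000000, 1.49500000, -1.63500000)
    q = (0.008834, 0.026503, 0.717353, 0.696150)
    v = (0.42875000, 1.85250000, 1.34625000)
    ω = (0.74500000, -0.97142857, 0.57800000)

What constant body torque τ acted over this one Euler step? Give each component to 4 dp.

τ = (0.1400, 0.0500, 0.1800)

rate change Δω = (0.14500000, 0.02857143, 0.07800000)
ω₀×(Iω₀) = (-0.0050, -0.0300, -0.0540)
I·α + gyro = (0.1400, 0.0500, 0.1800)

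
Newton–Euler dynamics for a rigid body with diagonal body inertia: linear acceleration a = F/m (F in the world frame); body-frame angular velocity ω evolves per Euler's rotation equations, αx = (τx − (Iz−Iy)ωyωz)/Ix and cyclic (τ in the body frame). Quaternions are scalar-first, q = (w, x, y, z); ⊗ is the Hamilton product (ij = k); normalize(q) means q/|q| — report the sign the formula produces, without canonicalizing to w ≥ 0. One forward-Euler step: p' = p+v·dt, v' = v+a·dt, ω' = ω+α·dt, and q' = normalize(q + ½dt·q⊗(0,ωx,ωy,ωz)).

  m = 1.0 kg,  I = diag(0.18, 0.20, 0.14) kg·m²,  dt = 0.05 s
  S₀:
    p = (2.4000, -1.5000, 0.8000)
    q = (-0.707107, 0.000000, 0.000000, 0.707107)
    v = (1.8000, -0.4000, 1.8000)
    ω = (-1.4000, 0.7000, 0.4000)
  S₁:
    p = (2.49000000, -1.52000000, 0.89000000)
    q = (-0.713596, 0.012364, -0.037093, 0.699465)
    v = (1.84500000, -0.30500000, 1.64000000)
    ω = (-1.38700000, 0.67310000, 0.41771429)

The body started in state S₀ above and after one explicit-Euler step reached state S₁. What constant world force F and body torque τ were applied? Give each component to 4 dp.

ω₁ − ω₀ = (0.01300000, -0.02690000, 0.01771429)
τ = I·(Δω/dt) + ω₀×(Iω₀) = (0.0300, -0.1300, 0.0300)
velocity change Δv = (0.04500000, 0.09500000, -0.16000000)
applied force F = (0.9000, 1.9000, -3.2000)

F = (0.9000, 1.9000, -3.2000)
τ = (0.0300, -0.1300, 0.0300)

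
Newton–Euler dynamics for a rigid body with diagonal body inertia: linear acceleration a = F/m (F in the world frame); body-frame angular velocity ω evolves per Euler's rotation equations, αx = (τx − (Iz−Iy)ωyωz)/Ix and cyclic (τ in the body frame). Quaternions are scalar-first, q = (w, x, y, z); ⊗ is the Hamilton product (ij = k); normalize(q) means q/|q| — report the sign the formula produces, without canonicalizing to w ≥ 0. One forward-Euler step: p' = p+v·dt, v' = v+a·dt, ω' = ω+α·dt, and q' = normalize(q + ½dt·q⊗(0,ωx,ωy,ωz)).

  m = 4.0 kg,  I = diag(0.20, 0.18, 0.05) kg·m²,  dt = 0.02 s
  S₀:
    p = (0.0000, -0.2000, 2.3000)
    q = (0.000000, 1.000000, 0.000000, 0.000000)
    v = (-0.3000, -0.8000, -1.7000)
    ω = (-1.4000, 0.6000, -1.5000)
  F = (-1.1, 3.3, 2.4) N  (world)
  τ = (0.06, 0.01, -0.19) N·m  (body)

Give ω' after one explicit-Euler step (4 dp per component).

ω' = (-1.4057, 0.5661, -1.5827)

α = I⁻¹(τ − ω×Iω) = (-0.2850, -1.6944, -4.1360)
ω' = ω + α·dt = (-1.4057, 0.5661, -1.5827)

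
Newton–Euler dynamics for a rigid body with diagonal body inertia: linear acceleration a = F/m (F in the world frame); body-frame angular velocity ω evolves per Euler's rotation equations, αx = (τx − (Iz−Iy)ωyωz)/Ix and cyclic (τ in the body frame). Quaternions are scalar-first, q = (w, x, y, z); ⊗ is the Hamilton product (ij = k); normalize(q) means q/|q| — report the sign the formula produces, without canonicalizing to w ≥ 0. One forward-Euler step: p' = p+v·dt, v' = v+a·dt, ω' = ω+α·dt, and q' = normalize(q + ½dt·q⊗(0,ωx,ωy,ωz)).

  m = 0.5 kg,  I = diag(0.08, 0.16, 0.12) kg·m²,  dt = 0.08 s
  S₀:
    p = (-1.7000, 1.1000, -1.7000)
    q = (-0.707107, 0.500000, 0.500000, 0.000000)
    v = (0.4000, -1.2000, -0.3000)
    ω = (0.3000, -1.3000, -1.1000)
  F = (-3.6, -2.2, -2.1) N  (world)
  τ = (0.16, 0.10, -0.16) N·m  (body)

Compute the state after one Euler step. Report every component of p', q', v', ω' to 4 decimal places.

p' = (-1.6680, 1.0040, -1.7240)
q' = (-0.6855, 0.4684, 0.5574, -0.0009)
v' = (-0.1760, -1.5520, -0.6360)
ω' = (0.5172, -1.2566, -1.1859)

ω×(Iω) gyroscopic = (-0.0572, 0.0132, -0.0312)
angular accel α = (2.7150, 0.5425, -1.0733)
ω + α·dt = (0.5172, -1.2566, -1.1859)
q⊗(0,ω) = (0.5000000, -0.7621321, 1.4692391, -0.0221823)
q' = normalize(q + ½dt·q⊗(0,ω)) = (-0.6855, 0.4684, 0.5574, -0.0009)
linear accel F/m = (-7.2000, -4.4000, -4.2000)
p + v·dt = (-1.6680, 1.0040, -1.7240)
v' = v + a·dt = (-0.1760, -1.5520, -0.6360)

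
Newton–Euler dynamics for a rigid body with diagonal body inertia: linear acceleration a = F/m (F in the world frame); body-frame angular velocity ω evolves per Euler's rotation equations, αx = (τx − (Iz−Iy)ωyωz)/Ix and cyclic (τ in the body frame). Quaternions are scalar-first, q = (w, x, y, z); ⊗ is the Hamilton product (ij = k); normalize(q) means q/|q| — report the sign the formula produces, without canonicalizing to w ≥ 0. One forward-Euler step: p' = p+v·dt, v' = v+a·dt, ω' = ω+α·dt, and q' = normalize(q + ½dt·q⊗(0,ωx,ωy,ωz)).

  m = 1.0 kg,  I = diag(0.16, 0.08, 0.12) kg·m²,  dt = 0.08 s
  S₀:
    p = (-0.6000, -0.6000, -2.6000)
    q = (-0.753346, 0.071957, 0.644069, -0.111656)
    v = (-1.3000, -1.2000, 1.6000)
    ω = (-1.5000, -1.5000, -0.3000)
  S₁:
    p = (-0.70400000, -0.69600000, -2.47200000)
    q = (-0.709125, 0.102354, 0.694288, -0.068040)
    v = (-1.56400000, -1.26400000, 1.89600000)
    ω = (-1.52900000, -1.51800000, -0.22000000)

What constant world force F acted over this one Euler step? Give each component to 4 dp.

v₁ − v₀ = (-0.26400000, -0.06400000, 0.29600000)
F = m·Δv/dt = (-3.3000, -0.8000, 3.7000)

F = (-3.3000, -0.8000, 3.7000)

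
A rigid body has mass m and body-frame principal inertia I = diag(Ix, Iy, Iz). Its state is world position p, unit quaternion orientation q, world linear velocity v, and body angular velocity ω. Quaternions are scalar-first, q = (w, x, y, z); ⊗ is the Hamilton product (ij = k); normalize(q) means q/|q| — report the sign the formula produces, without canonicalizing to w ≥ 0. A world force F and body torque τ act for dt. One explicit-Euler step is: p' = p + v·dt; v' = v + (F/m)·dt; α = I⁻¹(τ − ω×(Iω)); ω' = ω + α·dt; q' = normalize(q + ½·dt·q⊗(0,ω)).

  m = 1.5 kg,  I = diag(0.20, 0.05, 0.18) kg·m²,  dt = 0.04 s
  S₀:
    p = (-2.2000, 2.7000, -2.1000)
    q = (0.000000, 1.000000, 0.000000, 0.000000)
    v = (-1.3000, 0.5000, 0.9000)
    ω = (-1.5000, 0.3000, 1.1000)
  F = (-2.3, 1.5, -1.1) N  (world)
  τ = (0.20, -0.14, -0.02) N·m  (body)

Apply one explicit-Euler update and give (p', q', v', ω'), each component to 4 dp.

p' = (-2.2520, 2.7200, -2.0640)
q' = (0.0300, 0.9993, -0.0220, 0.0060)
v' = (-1.3613, 0.5400, 0.8707)
ω' = (-1.4686, 0.2144, 1.0806)

precession coupling ω×(Iω) = (0.0429, -0.0330, 0.0675)
(τ − ω×Iω)/I = (0.7855, -2.1400, -0.4861)
ω' = ω + α·dt = (-1.4686, 0.2144, 1.0806)
Hamilton product q⊗(0,ω) = (1.5000000, 0.0000000, -1.1000000, 0.3000000)
q + ½dt·q⊗(0,ω), renormalized = (0.0300, 0.9993, -0.0220, 0.0060)
p' = p + v·dt = (-2.2520, 2.7200, -2.0640)
new velocity v' = (-1.3613, 0.5400, 0.8707)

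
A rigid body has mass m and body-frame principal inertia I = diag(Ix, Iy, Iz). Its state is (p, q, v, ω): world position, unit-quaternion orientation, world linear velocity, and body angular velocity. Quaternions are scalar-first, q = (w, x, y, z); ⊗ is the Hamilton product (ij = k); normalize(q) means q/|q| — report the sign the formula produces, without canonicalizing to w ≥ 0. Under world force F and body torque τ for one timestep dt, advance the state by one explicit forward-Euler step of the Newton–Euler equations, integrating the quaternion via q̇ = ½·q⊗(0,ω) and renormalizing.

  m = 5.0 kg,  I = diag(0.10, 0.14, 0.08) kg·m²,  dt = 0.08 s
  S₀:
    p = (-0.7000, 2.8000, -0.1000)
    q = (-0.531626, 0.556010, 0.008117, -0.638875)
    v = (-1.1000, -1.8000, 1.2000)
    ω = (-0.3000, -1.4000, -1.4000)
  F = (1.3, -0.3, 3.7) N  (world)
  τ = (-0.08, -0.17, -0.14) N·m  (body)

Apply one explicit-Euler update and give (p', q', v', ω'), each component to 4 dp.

(τ − ω×Iω)/I = (0.3760, -1.2743, -1.9600)
ω + α·dt = (-0.2699, -1.5019, -1.5568)
Hamilton product q⊗(0,ω) = (-0.7162582, -0.7463010, 1.7143529, -0.0317025)
q + ½dt·q⊗(0,ω), renormalized = (-0.5585, 0.5245, 0.0764, -0.6381)
p + v·dt = (-0.7880, 2.6560, -0.0040)
new velocity v' = (-1.0792, -1.8048, 1.2592)

p' = (-0.7880, 2.6560, -0.0040)
q' = (-0.5585, 0.5245, 0.0764, -0.6381)
v' = (-1.0792, -1.8048, 1.2592)
ω' = (-0.2699, -1.5019, -1.5568)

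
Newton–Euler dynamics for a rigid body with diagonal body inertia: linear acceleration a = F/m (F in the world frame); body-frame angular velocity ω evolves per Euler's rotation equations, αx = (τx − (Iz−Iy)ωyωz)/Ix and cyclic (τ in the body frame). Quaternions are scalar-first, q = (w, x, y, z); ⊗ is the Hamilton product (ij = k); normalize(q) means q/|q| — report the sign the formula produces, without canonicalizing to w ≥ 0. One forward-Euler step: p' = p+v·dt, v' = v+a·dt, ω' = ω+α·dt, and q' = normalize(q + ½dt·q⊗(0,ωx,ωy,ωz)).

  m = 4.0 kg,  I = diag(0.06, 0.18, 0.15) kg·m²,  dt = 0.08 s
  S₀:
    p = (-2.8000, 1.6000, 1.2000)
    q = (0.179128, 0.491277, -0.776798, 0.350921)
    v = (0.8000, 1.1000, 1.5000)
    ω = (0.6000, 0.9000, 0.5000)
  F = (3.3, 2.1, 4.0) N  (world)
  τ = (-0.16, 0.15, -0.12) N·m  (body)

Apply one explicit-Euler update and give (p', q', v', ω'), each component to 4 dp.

linear accel F/m = (0.8250, 0.5250, 1.0000)
p + v·dt = (-2.7360, 1.6880, 1.3200)
v + (F/m)dt = (0.8660, 1.1420, 1.5800)
(τ − ω×Iω)/I = (-2.4417, 0.9833, -1.2320)
ω' = ω + α·dt = (0.4047, 0.9787, 0.4014)
Hamilton product q⊗(0,ω) = (0.2288915, -0.5967511, 0.1261293, 0.9977921)
q + ½dt·q⊗(0,ω), renormalized = (0.1881, 0.4669, -0.7709, 0.3904)

p' = (-2.7360, 1.6880, 1.3200)
q' = (0.1881, 0.4669, -0.7709, 0.3904)
v' = (0.8660, 1.1420, 1.5800)
ω' = (0.4047, 0.9787, 0.4014)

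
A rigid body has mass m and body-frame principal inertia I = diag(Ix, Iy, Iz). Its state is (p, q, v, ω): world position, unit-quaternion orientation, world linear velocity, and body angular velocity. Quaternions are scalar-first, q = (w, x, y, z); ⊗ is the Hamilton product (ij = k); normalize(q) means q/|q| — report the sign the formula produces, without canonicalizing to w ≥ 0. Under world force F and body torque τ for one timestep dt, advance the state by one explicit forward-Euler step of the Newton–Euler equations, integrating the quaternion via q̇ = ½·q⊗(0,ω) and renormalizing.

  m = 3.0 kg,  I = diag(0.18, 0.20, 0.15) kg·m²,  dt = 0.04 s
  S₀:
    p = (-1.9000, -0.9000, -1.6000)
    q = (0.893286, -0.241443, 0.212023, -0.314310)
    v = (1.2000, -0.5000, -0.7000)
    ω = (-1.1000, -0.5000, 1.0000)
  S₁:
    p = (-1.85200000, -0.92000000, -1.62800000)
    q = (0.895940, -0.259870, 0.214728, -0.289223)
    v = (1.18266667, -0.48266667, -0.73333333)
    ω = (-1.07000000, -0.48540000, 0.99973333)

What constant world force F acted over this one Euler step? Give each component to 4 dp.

Δv = v₁−v₀ = (-0.01733333, 0.01733333, -0.03333333)
m·(v₁−v₀)/dt = (-1.3000, 1.3000, -2.5000)

F = (-1.3000, 1.3000, -2.5000)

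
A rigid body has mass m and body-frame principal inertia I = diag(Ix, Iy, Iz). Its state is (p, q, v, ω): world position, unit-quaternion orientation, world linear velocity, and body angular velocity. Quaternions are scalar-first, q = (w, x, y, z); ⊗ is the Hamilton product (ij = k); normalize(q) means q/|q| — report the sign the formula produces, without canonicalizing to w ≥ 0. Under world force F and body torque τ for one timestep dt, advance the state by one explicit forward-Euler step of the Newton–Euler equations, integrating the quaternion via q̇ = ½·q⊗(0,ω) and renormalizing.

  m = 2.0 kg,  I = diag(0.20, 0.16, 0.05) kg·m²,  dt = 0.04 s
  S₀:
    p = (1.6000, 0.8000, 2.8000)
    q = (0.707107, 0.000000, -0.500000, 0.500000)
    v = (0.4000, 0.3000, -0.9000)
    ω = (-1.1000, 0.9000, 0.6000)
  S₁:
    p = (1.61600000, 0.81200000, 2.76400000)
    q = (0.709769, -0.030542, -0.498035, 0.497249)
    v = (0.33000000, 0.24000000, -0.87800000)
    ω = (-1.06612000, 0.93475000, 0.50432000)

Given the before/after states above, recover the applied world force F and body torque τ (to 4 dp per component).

F = (-3.5000, -3.0000, 1.1000)
τ = (0.1100, 0.0400, -0.0800)

Δω = ω₁−ω₀ = (0.03388000, 0.03475000, -0.09568000)
precession coupling = (-0.0594, -0.0990, 0.0396)
I·α + gyro = (0.1100, 0.0400, -0.0800)
Δv = v₁−v₀ = (-0.07000000, -0.06000000, 0.02200000)
m·(v₁−v₀)/dt = (-3.5000, -3.0000, 1.1000)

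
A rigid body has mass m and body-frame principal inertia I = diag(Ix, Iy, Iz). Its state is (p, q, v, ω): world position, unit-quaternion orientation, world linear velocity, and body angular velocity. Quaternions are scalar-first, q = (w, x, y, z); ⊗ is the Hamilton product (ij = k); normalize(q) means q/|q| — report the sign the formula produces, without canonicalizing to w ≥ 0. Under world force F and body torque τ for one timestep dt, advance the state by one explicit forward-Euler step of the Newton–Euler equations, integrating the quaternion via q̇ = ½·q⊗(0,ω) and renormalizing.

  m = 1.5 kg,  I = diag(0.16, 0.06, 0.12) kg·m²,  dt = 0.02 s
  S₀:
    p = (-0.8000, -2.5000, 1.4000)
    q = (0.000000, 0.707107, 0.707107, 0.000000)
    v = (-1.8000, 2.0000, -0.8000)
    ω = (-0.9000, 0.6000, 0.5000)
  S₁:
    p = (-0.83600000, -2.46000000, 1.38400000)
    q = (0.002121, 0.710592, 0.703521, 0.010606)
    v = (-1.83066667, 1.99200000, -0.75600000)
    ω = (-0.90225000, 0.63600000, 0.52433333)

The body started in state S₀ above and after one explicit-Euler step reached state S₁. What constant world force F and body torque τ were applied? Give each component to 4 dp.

Δω = ω₁−ω₀ = (-0.00225000, 0.03600000, 0.02433333)
gyro term ω₀×Iω₀ = (0.0180, -0.0180, 0.0540)
τ = I·(Δω/dt) + ω₀×(Iω₀) = (0.0000, 0.0900, 0.2000)
v₁ − v₀ = (-0.03066667, -0.00800000, 0.04400000)
F = m·Δv/dt = (-2.3000, -0.6000, 3.3000)

F = (-2.3000, -0.6000, 3.3000)
τ = (0.0000, 0.0900, 0.2000)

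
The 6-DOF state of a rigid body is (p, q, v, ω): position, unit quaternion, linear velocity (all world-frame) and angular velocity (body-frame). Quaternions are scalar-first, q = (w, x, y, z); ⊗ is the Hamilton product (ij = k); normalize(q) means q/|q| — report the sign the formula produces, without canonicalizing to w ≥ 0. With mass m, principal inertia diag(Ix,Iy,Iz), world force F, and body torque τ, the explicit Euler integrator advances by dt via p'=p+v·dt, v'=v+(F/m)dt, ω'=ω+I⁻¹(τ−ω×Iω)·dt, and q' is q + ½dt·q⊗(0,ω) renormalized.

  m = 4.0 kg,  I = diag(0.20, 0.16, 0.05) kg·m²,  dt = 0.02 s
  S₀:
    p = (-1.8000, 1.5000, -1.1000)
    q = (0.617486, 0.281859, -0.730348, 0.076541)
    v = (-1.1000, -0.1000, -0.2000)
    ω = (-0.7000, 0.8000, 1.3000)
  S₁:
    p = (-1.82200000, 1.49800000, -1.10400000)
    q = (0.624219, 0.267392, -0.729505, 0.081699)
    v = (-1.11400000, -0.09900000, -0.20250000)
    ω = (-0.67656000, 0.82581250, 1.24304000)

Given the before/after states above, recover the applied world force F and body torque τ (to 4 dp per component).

F = (-2.8000, 0.2000, -0.5000)
τ = (0.1200, 0.0700, -0.1200)

v₁ − v₀ = (-0.01400000, 0.00100000, -0.00250000)
F = m·Δv/dt = (-2.8000, 0.2000, -0.5000)
rate change Δω = (0.02344000, 0.02581250, -0.05696000)
ω₀×(Iω₀) = (-0.1144, -0.1365, 0.0224)
I·α + gyro = (0.1200, 0.0700, -0.1200)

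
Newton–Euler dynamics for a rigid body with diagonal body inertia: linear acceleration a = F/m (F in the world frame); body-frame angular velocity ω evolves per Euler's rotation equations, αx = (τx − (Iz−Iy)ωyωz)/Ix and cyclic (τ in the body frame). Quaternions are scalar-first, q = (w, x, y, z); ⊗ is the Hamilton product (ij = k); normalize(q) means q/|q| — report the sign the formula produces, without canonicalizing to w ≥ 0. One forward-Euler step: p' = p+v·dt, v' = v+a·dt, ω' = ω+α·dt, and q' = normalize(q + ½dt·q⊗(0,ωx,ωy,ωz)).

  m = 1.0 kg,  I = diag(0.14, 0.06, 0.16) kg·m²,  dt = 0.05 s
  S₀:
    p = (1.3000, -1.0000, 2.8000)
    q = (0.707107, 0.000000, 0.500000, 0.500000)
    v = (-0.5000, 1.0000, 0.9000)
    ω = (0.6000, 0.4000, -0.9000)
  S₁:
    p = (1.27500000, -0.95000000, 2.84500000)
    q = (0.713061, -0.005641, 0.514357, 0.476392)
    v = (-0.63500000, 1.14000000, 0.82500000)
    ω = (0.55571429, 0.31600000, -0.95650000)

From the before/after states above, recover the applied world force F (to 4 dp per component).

Δv = v₁−v₀ = (-0.13500000, 0.14000000, -0.07500000)
F = m·Δv/dt = (-2.7000, 2.8000, -1.5000)

F = (-2.7000, 2.8000, -1.5000)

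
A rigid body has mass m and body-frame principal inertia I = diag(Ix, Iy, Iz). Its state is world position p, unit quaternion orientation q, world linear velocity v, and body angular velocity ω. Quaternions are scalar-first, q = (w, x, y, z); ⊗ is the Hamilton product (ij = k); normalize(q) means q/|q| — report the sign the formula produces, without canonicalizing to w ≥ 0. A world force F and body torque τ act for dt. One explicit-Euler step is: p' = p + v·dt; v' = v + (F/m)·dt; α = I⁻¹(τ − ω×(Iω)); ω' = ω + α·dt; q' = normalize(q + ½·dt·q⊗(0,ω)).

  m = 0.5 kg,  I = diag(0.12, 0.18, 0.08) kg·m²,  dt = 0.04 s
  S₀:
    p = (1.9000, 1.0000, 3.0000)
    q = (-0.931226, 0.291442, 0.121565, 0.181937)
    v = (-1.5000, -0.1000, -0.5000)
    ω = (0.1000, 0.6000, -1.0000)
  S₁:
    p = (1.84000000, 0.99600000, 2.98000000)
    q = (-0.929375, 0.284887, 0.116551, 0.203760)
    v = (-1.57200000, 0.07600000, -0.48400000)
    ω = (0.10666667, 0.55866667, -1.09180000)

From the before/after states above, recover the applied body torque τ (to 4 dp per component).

τ = (0.0800, -0.1900, -0.1800)

rate change Δω = (0.00666667, -0.04133333, -0.09180000)
gyro term ω₀×Iω₀ = (0.0600, -0.0040, 0.0036)
τ = I·(Δω/dt) + ω₀×(Iω₀) = (0.0800, -0.1900, -0.1800)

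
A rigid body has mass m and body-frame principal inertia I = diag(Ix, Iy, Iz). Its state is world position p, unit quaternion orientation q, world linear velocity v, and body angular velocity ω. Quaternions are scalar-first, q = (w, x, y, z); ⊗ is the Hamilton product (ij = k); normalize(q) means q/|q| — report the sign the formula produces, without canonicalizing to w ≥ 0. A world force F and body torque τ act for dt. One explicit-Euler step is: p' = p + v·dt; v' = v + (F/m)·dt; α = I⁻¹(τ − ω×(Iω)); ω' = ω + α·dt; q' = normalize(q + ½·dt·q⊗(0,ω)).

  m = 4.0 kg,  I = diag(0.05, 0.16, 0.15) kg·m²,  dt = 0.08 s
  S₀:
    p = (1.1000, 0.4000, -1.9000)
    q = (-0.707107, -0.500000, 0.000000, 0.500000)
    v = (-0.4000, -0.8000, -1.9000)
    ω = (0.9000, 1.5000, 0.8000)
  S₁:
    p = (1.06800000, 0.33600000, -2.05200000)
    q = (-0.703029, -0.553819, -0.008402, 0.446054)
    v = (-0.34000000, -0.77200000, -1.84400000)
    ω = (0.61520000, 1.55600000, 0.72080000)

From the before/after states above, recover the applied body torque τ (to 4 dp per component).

ω₁ − ω₀ = (-0.28480000, 0.05600000, -0.07920000)
gyro term ω₀×Iω₀ = (-0.0120, -0.0720, 0.1485)
applied torque τ = (-0.1900, 0.0400, 0.0000)

τ = (-0.1900, 0.0400, 0.0000)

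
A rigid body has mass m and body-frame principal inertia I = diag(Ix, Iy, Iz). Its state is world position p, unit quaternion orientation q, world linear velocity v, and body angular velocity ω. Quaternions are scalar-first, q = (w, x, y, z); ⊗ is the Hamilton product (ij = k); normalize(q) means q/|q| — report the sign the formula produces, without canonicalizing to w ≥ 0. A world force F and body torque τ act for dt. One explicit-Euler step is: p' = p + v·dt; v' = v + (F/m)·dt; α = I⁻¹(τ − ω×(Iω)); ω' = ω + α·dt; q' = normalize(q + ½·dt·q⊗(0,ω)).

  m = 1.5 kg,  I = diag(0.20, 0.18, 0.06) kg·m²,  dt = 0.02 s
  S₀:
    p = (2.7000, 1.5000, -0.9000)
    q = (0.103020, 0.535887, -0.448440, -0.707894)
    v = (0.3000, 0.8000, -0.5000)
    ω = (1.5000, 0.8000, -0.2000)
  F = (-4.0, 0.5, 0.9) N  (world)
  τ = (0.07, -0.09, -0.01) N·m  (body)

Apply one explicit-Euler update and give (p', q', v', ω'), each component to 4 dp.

p' = (2.7060, 1.5160, -0.9100)
q' = (0.0971, 0.5439, -0.4571, -0.6970)
v' = (0.2467, 0.8067, -0.4880)
ω' = (1.5051, 0.7947, -0.1953)

linear accel F/m = (-2.6667, 0.3333, 0.6000)
new position p' = (2.7060, 1.5160, -0.9100)
v' = v + a·dt = (0.2467, 0.8067, -0.4880)
α = I⁻¹(τ − ω×Iω) = (0.2540, -0.2667, 0.2333)
ω + α·dt = (1.5051, 0.7947, -0.1953)
q⊗(0,ω) = (-0.5866573, 0.8105332, -0.8722476, 1.0807656)
q' = normalize(q + ½dt·q⊗(0,ω)) = (0.0971, 0.5439, -0.4571, -0.6970)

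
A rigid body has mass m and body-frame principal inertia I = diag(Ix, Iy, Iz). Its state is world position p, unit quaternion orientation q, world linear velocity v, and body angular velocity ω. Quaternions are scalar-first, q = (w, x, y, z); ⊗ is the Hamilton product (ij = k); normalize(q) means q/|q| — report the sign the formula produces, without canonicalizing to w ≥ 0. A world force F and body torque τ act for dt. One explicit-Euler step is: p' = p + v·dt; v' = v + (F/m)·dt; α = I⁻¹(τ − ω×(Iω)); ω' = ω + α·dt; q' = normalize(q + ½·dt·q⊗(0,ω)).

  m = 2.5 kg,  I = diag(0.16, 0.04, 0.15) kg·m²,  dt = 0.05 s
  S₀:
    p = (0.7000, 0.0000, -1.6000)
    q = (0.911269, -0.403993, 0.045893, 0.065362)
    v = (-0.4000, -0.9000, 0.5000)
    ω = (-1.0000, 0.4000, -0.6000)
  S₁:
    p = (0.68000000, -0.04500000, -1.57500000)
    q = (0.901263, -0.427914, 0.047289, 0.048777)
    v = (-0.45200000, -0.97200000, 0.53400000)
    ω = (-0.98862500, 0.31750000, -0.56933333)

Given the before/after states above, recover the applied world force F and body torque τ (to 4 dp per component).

F = (-2.6000, -3.6000, 1.7000)
τ = (0.0100, -0.0600, 0.1400)

Δv = v₁−v₀ = (-0.05200000, -0.07200000, 0.03400000)
m·(v₁−v₀)/dt = (-2.6000, -3.6000, 1.7000)
ω₁ − ω₀ = (0.01137500, -0.08250000, 0.03066667)
ω₀×(Iω₀) = (-0.0264, 0.0060, 0.0480)
I·α + gyro = (0.0100, -0.0600, 0.1400)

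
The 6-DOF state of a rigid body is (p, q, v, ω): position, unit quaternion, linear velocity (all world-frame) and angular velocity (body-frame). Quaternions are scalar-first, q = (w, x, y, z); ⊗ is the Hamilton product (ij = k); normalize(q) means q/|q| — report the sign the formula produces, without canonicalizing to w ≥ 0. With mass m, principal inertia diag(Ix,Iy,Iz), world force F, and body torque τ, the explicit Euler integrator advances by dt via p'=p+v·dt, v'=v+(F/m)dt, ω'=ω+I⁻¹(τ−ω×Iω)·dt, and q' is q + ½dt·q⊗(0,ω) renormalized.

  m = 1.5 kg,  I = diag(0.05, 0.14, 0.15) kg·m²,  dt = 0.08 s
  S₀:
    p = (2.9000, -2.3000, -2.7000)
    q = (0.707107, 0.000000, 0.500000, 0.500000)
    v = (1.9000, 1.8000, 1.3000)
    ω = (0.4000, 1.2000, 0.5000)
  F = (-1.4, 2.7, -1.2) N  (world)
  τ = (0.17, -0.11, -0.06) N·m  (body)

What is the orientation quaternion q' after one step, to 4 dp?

q⊗(0,ω) = (-0.8500000, -0.0671572, 1.0485284, 0.1535535)
q' = normalize(q + ½dt·q⊗(0,ω)) = (0.6721, -0.0027, 0.5411, 0.5054)

q' = (0.6721, -0.0027, 0.5411, 0.5054)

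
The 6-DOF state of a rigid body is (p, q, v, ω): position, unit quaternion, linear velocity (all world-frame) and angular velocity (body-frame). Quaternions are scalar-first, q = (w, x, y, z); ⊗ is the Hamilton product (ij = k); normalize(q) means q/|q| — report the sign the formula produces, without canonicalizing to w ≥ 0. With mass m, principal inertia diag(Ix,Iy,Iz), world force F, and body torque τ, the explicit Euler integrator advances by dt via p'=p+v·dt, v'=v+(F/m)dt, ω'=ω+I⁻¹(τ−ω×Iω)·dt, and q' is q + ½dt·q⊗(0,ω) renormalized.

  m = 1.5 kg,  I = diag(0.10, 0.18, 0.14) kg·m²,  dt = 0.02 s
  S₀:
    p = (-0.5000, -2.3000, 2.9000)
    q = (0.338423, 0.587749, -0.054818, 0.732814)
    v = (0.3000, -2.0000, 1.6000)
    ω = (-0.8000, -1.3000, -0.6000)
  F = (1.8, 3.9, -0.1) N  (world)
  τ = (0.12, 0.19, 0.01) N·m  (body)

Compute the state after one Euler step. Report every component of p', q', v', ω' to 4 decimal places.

p' = (-0.4940, -2.3400, 2.9320)
q' = (0.3468, 0.5948, -0.0615, 0.7226)
v' = (0.3240, -1.9480, 1.5987)
ω' = (-0.7698, -1.2768, -0.6105)

gyro term ω×Iω = (-0.0312, -0.0192, 0.0832)
(τ − ω×Iω)/I = (1.5120, 1.1622, -0.5229)
new body rate ω' = (-0.7698, -1.2768, -0.6105)
q⊗(0,ω) = (0.8386242, 0.7148106, -0.6735517, -1.0109819)
updated quaternion q' = (0.3468, 0.5948, -0.0615, 0.7226)
p + v·dt = (-0.4940, -2.3400, 2.9320)
new velocity v' = (0.3240, -1.9480, 1.5987)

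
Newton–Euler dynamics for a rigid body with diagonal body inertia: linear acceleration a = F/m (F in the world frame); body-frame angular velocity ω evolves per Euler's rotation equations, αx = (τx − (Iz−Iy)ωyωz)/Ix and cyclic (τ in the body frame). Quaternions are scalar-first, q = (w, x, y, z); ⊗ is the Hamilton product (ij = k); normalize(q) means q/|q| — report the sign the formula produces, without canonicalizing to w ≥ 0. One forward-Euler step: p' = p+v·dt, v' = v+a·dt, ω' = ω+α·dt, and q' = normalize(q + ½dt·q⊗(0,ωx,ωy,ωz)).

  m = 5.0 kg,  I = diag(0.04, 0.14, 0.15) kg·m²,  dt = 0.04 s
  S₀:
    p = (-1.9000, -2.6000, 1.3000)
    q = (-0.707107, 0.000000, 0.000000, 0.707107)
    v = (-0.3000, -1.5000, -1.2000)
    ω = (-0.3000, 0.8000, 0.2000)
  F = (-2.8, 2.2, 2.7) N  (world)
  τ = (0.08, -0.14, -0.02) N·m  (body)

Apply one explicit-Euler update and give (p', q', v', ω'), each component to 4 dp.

gyro term ω×Iω = (0.0016, 0.0066, -0.0240)
angular accel α = (1.9600, -1.0471, 0.0267)
ω' = ω + α·dt = (-0.2216, 0.7581, 0.2011)
2q̇ = q⊗(0,ω) = (-0.1414214, -0.3535535, -0.7778177, -0.1414214)
q' = normalize(q + ½dt·q⊗(0,ω)) = (-0.7098, -0.0071, -0.0156, 0.7042)
linear accel F/m = (-0.5600, 0.4400, 0.5400)
new position p' = (-1.9120, -2.6600, 1.2520)
new velocity v' = (-0.3224, -1.4824, -1.1784)

p' = (-1.9120, -2.6600, 1.2520)
q' = (-0.7098, -0.0071, -0.0156, 0.7042)
v' = (-0.3224, -1.4824, -1.1784)
ω' = (-0.2216, 0.7581, 0.2011)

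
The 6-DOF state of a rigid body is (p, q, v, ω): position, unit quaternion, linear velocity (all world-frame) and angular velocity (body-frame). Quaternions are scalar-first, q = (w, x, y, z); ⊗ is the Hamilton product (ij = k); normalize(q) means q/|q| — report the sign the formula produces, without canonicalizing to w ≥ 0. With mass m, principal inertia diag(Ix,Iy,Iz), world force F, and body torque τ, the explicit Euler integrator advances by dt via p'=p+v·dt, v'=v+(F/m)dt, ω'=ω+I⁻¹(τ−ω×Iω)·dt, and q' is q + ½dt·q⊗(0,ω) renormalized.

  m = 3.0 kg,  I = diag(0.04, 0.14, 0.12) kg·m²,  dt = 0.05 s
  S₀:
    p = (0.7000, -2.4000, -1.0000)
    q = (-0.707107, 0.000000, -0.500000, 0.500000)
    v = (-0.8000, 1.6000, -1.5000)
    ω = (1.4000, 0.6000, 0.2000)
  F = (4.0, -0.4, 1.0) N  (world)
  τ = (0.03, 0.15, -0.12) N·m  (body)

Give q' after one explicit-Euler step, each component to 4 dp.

q' = (-0.7016, -0.0347, -0.4927, 0.5136)

2q̇ = q⊗(0,ω) = (0.2000000, -1.3899498, 0.2757358, 0.5585786)
q' = normalize(q + ½dt·q⊗(0,ω)) = (-0.7016, -0.0347, -0.4927, 0.5136)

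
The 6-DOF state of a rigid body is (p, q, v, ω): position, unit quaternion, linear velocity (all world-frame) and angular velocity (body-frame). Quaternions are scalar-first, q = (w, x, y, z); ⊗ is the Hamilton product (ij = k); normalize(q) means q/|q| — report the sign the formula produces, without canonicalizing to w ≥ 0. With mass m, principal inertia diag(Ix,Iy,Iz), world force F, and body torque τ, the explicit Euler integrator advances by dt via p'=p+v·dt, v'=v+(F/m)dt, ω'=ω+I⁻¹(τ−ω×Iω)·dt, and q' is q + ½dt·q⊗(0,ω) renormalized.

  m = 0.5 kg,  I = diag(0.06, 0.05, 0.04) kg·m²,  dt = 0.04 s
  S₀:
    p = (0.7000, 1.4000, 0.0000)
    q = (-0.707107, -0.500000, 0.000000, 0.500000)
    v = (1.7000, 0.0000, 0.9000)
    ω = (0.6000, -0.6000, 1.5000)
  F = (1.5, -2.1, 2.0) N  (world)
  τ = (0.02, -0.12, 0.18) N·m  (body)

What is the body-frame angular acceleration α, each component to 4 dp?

α = (0.1833, -2.7600, 4.4100)

ω×(Iω) gyroscopic = (0.0090, 0.0180, 0.0036)
angular accel α = (0.1833, -2.7600, 4.4100)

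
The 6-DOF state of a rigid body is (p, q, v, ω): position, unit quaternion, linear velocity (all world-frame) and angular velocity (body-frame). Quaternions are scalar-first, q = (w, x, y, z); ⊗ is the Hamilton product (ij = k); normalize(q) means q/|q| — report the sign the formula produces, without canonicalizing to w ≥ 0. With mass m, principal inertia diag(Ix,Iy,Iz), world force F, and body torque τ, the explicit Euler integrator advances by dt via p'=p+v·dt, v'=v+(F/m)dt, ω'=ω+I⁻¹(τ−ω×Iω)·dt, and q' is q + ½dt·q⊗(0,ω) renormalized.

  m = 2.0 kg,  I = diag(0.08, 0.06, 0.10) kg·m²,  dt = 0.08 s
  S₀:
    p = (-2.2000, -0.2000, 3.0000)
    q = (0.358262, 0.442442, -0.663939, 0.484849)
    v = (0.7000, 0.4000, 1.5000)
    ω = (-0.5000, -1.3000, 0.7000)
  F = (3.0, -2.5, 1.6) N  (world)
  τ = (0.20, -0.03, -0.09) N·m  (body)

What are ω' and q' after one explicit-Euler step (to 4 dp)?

ω' = (-0.2636, -1.3493, 0.6384)
q' = (0.3184, 0.4410, -0.7033, 0.4577)

(τ − ω×Iω)/I = (2.9550, -0.6167, -0.7700)
new body rate ω' = (-0.2636, -1.3493, 0.6384)
q⊗(0,ω) = (-0.9812940, -0.0135846, -1.0178745, -0.6563607)
updated quaternion q' = (0.3184, 0.4410, -0.7033, 0.4577)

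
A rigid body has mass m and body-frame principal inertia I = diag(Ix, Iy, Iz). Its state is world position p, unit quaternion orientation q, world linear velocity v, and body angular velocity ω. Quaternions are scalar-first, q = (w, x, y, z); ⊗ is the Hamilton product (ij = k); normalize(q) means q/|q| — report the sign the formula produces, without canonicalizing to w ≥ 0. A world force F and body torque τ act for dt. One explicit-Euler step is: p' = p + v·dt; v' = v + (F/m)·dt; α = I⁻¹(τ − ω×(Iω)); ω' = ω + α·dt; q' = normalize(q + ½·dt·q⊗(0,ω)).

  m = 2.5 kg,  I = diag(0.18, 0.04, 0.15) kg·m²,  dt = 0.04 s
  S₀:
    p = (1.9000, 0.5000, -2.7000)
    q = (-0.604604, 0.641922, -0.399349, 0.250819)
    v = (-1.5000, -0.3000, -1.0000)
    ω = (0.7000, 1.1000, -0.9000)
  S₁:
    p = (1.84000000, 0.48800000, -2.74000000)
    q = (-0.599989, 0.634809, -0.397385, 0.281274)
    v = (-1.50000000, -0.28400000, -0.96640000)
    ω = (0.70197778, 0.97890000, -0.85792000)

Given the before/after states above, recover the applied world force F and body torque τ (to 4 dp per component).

v₁ − v₀ = (0.00000000, 0.01600000, 0.03360000)
applied force F = (0.0000, 1.0000, 2.1000)
Δω = ω₁−ω₀ = (0.00197778, -0.12110000, 0.04208000)
precession coupling = (-0.1089, -0.0189, -0.1078)
applied torque τ = (-0.1000, -0.1400, 0.0500)

F = (0.0000, 1.0000, 2.1000)
τ = (-0.1000, -0.1400, 0.0500)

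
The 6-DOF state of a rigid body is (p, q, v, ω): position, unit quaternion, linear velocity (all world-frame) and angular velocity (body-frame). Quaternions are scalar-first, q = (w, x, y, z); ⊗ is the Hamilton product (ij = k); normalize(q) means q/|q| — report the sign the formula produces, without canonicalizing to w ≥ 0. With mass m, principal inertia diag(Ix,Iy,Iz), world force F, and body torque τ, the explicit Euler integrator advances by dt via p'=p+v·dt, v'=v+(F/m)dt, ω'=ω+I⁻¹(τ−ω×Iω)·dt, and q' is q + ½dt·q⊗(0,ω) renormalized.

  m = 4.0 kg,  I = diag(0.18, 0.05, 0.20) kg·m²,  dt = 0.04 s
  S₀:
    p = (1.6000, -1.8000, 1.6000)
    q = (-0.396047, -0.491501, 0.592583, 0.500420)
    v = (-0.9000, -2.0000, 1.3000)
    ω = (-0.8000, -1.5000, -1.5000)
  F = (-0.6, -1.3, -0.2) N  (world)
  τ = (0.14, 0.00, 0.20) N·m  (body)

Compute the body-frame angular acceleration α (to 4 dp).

α = (-1.0972, 0.4800, 1.7800)

ω×(Iω) gyroscopic = (0.3375, -0.0240, -0.1560)
(τ − ω×Iω)/I = (-1.0972, 0.4800, 1.7800)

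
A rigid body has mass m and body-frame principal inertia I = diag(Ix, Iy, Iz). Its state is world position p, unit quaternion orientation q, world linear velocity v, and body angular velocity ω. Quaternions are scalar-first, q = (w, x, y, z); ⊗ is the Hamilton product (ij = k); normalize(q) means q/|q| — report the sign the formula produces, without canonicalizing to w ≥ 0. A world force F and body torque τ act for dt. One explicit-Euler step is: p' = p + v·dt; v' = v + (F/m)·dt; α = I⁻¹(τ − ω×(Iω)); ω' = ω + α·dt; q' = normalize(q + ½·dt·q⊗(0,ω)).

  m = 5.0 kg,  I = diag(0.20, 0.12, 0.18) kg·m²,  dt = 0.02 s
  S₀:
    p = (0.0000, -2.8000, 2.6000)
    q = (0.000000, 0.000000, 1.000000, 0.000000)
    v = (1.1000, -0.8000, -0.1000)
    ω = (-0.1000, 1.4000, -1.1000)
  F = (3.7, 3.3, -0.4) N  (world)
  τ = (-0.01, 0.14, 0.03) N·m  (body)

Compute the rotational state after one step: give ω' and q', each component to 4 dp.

gyro term ω×Iω = (-0.0924, 0.0022, 0.0112)
(τ − ω×Iω)/I = (0.4120, 1.1483, 0.1044)
ω' = ω + α·dt = (-0.0918, 1.4230, -1.0979)
q⊗(0,ω) = (-1.4000000, -1.1000000, 0.0000000, 0.1000000)
q' = normalize(q + ½dt·q⊗(0,ω)) = (-0.0140, -0.0110, 0.9998, 0.0010)

ω' = (-0.0918, 1.4230, -1.0979)
q' = (-0.0140, -0.0110, 0.9998, 0.0010)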